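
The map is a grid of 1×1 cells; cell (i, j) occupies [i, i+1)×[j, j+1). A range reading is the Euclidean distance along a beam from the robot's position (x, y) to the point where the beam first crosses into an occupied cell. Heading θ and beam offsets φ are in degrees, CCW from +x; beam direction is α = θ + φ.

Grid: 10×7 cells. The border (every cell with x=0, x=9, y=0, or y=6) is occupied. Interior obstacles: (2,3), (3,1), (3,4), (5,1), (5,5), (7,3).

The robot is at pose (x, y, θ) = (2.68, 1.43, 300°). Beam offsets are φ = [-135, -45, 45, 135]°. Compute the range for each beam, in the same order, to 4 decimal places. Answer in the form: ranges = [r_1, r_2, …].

beam 1: φ=-135°, α=165°
  cosα=-0.9659 sinα=0.2588 | (2,1) | tMaxX 0.7040 tMaxY 2.2023 | tΔX 1.0353 tΔY 3.8637
    t=0.7040 [x] (1,1)
    t=1.7393 [x] (0,1) — stop
  → r_1 = 1.7393
beam 2: φ=-45°, α=255°
  cosα=-0.2588 sinα=-0.9659 | (2,1) | tMaxX 2.6273 tMaxY 0.4452 | tΔX 3.8637 tΔY 1.0353
    t=0.4452 [y] (2,0) — stop
  → r_2 = 0.4452
beam 3: φ=45°, α=345°
  cosα=0.9659 sinα=-0.2588 | (2,1) | tMaxX 0.3313 tMaxY 1.6614 | tΔX 1.0353 tΔY 3.8637
    t=0.3313 [x] (3,1) — stop
  → r_3 = 0.3313
beam 4: φ=135°, α=75°
  cosα=0.2588 sinα=0.9659 | (2,1) | tMaxX 1.2364 tMaxY 0.5901 | tΔX 3.8637 tΔY 1.0353
    t=0.5901 [y] (2,2)
    t=1.2364 [x] (3,2)
    t=1.6254 [y] (3,3)
    t=2.6607 [y] (3,4) — stop
  → r_4 = 2.6607

ranges = [1.7393, 0.4452, 0.3313, 2.6607]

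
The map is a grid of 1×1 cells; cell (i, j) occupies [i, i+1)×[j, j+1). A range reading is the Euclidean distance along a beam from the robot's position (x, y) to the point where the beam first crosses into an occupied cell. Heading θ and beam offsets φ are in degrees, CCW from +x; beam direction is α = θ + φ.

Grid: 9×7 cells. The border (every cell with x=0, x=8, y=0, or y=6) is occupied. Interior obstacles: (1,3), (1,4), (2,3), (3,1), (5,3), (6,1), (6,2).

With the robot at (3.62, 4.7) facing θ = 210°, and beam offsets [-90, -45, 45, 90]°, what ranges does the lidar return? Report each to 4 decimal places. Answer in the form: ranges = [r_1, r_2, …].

beam 1: φ=-90°, α=120°
  dir = (cos 120°, sin 120°) = (-0.5000, 0.8660); from cell (3,4)
  next x-line at t=1.2400, next y-line at t=0.3464; Δt_x=2.0000, Δt_y=1.1547
    y: enter (3,5) at t=0.3464
    x: enter (2,5) at t=1.2400
    y: enter (2,6) at t=1.5011 ← occupied
  → r_1 = 1.5011
beam 2: φ=-45°, α=165°
  dir = (cos 165°, sin 165°) = (-0.9659, 0.2588); from cell (3,4)
  next x-line at t=0.6419, next y-line at t=1.1591; Δt_x=1.0353, Δt_y=3.8637
    x: enter (2,4) at t=0.6419
    y: enter (2,5) at t=1.1591
    x: enter (1,5) at t=1.6771
    x: enter (0,5) at t=2.7124 ← occupied
  → r_2 = 2.7124
beam 3: φ=45°, α=255°
  dir = (cos 255°, sin 255°) = (-0.2588, -0.9659); from cell (3,4)
  next x-line at t=2.3955, next y-line at t=0.7247; Δt_x=3.8637, Δt_y=1.0353
    y: enter (3,3) at t=0.7247
    y: enter (3,2) at t=1.7600
    x: enter (2,2) at t=2.3955
    y: enter (2,1) at t=2.7952
    y: enter (2,0) at t=3.8305 ← occupied
  → r_3 = 3.8305
beam 4: φ=90°, α=300°
  dir = (cos 300°, sin 300°) = (0.5000, -0.8660); from cell (3,4)
  next x-line at t=0.7600, next y-line at t=0.8083; Δt_x=2.0000, Δt_y=1.1547
    x: enter (4,4) at t=0.7600
    y: enter (4,3) at t=0.8083
    y: enter (4,2) at t=1.9630
    x: enter (5,2) at t=2.7600
    y: enter (5,1) at t=3.1177
    y: enter (5,0) at t=4.2724 ← occupied
  → r_4 = 4.2724

ranges = [1.5011, 2.7124, 3.8305, 4.2724]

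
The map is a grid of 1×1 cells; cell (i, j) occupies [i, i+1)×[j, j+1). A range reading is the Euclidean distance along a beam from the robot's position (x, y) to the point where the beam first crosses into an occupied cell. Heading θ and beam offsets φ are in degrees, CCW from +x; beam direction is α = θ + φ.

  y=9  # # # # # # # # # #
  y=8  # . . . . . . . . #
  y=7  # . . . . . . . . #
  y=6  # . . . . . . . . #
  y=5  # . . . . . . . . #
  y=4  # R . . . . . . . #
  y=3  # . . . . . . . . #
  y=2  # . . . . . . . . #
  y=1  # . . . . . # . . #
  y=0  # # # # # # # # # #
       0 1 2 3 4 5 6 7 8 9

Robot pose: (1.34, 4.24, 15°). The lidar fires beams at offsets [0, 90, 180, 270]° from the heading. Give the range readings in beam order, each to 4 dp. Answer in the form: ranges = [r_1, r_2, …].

ranges = [7.9302, 1.3137, 0.3520, 3.3543]

beam 1: φ=0°, α=15°
  direction (0.9659, 0.2588); cell (1,4); t to first gridline: x 0.6833, y 2.9364 (then +1.0353 / +3.8637)
    (2,4) via x @ 0.6833
    (3,4) via x @ 1.7186
    (4,4) via x @ 2.7538
    (4,5) via y @ 2.9364
    (5,5) via x @ 3.7891
    (6,5) via x @ 4.8244
    (7,5) via x @ 5.8597
    (7,6) via y @ 6.8001
    (8,6) via x @ 6.8949
    (9,6) via x @ 7.9302  # hit
  → r_1 = 7.9302
beam 2: φ=90°, α=105°
  direction (-0.2588, 0.9659); cell (1,4); t to first gridline: x 1.3137, y 0.7868 (then +3.8637 / +1.0353)
    (1,5) via y @ 0.7868
    (0,5) via x @ 1.3137  # hit
  → r_2 = 1.3137
beam 3: φ=180°, α=195°
  direction (-0.9659, -0.2588); cell (1,4); t to first gridline: x 0.3520, y 0.9273 (then +1.0353 / +3.8637)
    (0,4) via x @ 0.3520  # hit
  → r_3 = 0.3520
beam 4: φ=270°, α=285°
  direction (0.2588, -0.9659); cell (1,4); t to first gridline: x 2.5500, y 0.2485 (then +3.8637 / +1.0353)
    (1,3) via y @ 0.2485
    (1,2) via y @ 1.2837
    (1,1) via y @ 2.3190
    (2,1) via x @ 2.5500
    (2,0) via y @ 3.3543  # hit
  → r_4 = 3.3543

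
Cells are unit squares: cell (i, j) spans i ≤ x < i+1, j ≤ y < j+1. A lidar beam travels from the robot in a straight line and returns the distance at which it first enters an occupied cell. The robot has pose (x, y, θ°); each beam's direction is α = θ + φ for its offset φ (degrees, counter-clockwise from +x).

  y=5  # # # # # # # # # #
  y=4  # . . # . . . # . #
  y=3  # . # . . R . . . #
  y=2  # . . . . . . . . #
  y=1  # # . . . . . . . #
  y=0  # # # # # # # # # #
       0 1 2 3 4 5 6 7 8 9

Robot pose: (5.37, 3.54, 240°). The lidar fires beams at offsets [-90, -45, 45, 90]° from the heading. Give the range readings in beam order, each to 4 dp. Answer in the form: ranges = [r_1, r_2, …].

beam 1: φ=-90°, α=150°
  cosα=-0.8660 sinα=0.5000 | (5,3) | tMaxX 0.4272 tMaxY 0.9200 | tΔX 1.1547 tΔY 2.0000
    t=0.4272 [x] (4,3)
    t=0.9200 [y] (4,4)
    t=1.5819 [x] (3,4) — stop
  → r_1 = 1.5819
beam 2: φ=-45°, α=195°
  cosα=-0.9659 sinα=-0.2588 | (5,3) | tMaxX 0.3831 tMaxY 2.0864 | tΔX 1.0353 tΔY 3.8637
    t=0.3831 [x] (4,3)
    t=1.4183 [x] (3,3)
    t=2.0864 [y] (3,2)
    t=2.4536 [x] (2,2)
    t=3.4889 [x] (1,2)
    t=4.5242 [x] (0,2) — stop
  → r_2 = 4.5242
beam 3: φ=45°, α=285°
  cosα=0.2588 sinα=-0.9659 | (5,3) | tMaxX 2.4341 tMaxY 0.5590 | tΔX 3.8637 tΔY 1.0353
    t=0.5590 [y] (5,2)
    t=1.5943 [y] (5,1)
    t=2.4341 [x] (6,1)
    t=2.6296 [y] (6,0) — stop
  → r_3 = 2.6296
beam 4: φ=90°, α=330°
  cosα=0.8660 sinα=-0.5000 | (5,3) | tMaxX 0.7275 tMaxY 1.0800 | tΔX 1.1547 tΔY 2.0000
    t=0.7275 [x] (6,3)
    t=1.0800 [y] (6,2)
    t=1.8822 [x] (7,2)
    t=3.0369 [x] (8,2)
    t=3.0800 [y] (8,1)
    t=4.1916 [x] (9,1) — stop
  → r_4 = 4.1916

ranges = [1.5819, 4.5242, 2.6296, 4.1916]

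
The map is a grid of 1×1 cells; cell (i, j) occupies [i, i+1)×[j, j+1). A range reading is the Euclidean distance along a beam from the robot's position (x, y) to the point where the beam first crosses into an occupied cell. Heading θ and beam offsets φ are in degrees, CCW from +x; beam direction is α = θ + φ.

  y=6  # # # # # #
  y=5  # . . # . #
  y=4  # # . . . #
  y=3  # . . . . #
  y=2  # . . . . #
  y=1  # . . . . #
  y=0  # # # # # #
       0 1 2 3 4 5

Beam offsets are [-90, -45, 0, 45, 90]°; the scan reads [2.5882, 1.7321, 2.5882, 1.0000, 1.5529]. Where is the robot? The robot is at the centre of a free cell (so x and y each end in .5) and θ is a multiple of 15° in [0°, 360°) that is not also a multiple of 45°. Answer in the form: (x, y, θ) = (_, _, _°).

(x, y, θ) = (2.5, 3.5, 105°)

Enumerate (i+0.5, j+0.5, θ) over the 18 free cells and 16 admissible headings. For each, cast all 5 beams and compare to the given ranges.
  (2.5, 3.5, 15°): beam 2 = 2.8868 ≠ 1.7321 ✗
  (2.5, 3.5, 285°): beam 1 = 1.5529 ≠ 2.5882 ✗
  (4.5, 4.5, 300°): beam 1 = 4.0415 ≠ 2.5882 ✗
  (3.5, 2.5, 15°): beam 1 = 1.5529 ≠ 2.5882 ✗
  …
  (2.5, 3.5, 105°): r_1=2.5882, r_2=1.7321, r_3=2.5882, r_4=1.0000, r_5=1.5529 — all match ✓
Unique over the lattice → pose = (2.5, 3.5, 105°).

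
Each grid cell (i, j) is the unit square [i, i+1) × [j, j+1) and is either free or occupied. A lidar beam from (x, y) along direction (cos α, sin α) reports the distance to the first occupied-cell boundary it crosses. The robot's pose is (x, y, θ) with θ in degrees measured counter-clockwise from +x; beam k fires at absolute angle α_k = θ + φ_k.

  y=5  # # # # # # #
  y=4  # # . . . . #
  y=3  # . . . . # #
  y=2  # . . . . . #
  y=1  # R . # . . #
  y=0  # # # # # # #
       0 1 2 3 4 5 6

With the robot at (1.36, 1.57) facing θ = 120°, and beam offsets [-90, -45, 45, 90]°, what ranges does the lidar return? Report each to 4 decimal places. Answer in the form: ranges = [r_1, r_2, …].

ranges = [4.2031, 3.5510, 0.3727, 0.4157]

beam 1: φ=-90°, α=30°
  cosα=0.8660 sinα=0.5000 | (1,1) | tMaxX 0.7390 tMaxY 0.8600 | tΔX 1.1547 tΔY 2.0000
    t=0.7390 [x] (2,1)
    t=0.8600 [y] (2,2)
    t=1.8937 [x] (3,2)
    t=2.8600 [y] (3,3)
    t=3.0484 [x] (4,3)
    t=4.2031 [x] (5,3) — stop
  → r_1 = 4.2031
beam 2: φ=-45°, α=75°
  cosα=0.2588 sinα=0.9659 | (1,1) | tMaxX 2.4728 tMaxY 0.4452 | tΔX 3.8637 tΔY 1.0353
    t=0.4452 [y] (1,2)
    t=1.4804 [y] (1,3)
    t=2.4728 [x] (2,3)
    t=2.5157 [y] (2,4)
    t=3.5510 [y] (2,5) — stop
  → r_2 = 3.5510
beam 3: φ=45°, α=165°
  cosα=-0.9659 sinα=0.2588 | (1,1) | tMaxX 0.3727 tMaxY 1.6614 | tΔX 1.0353 tΔY 3.8637
    t=0.3727 [x] (0,1) — stop
  → r_3 = 0.3727
beam 4: φ=90°, α=210°
  cosα=-0.8660 sinα=-0.5000 | (1,1) | tMaxX 0.4157 tMaxY 1.1400 | tΔX 1.1547 tΔY 2.0000
    t=0.4157 [x] (0,1) — stop
  → r_4 = 0.4157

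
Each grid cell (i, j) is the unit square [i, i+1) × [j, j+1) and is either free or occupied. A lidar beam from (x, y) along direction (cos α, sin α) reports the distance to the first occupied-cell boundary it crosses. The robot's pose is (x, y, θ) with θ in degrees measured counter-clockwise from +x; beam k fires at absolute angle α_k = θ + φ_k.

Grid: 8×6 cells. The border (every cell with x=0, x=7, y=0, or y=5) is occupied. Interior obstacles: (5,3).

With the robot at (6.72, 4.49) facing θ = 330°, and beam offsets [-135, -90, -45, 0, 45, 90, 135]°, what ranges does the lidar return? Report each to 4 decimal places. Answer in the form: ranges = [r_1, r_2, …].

beam 1: φ=-135°, α=195°
  cosα=-0.9659 sinα=-0.2588 | (6,4) | tMaxX 0.7454 tMaxY 1.8932 | tΔX 1.0353 tΔY 3.8637
    t=0.7454 [x] (5,4)
    t=1.7807 [x] (4,4)
    t=1.8932 [y] (4,3)
    t=2.8160 [x] (3,3)
    t=3.8512 [x] (2,3)
    t=4.8865 [x] (1,3)
    t=5.7569 [y] (1,2)
    t=5.9218 [x] (0,2) — stop
  → r_1 = 5.9218
beam 2: φ=-90°, α=240°
  cosα=-0.5000 sinα=-0.8660 | (6,4) | tMaxX 1.4400 tMaxY 0.5658 | tΔX 2.0000 tΔY 1.1547
    t=0.5658 [y] (6,3)
    t=1.4400 [x] (5,3) — stop
  → r_2 = 1.4400
beam 3: φ=-45°, α=285°
  cosα=0.2588 sinα=-0.9659 | (6,4) | tMaxX 1.0818 tMaxY 0.5073 | tΔX 3.8637 tΔY 1.0353
    t=0.5073 [y] (6,3)
    t=1.0818 [x] (7,3) — stop
  → r_3 = 1.0818
beam 4: φ=0°, α=330°
  cosα=0.8660 sinα=-0.5000 | (6,4) | tMaxX 0.3233 tMaxY 0.9800 | tΔX 1.1547 tΔY 2.0000
    t=0.3233 [x] (7,4) — stop
  → r_4 = 0.3233
beam 5: φ=45°, α=15°
  cosα=0.9659 sinα=0.2588 | (6,4) | tMaxX 0.2899 tMaxY 1.9705 | tΔX 1.0353 tΔY 3.8637
    t=0.2899 [x] (7,4) — stop
  → r_5 = 0.2899
beam 6: φ=90°, α=60°
  cosα=0.5000 sinα=0.8660 | (6,4) | tMaxX 0.5600 tMaxY 0.5889 | tΔX 2.0000 tΔY 1.1547
    t=0.5600 [x] (7,4) — stop
  → r_6 = 0.5600
beam 7: φ=135°, α=105°
  cosα=-0.2588 sinα=0.9659 | (6,4) | tMaxX 2.7819 tMaxY 0.5280 | tΔX 3.8637 tΔY 1.0353
    t=0.5280 [y] (6,5) — stop
  → r_7 = 0.5280

ranges = [5.9218, 1.4400, 1.0818, 0.3233, 0.2899, 0.5600, 0.5280]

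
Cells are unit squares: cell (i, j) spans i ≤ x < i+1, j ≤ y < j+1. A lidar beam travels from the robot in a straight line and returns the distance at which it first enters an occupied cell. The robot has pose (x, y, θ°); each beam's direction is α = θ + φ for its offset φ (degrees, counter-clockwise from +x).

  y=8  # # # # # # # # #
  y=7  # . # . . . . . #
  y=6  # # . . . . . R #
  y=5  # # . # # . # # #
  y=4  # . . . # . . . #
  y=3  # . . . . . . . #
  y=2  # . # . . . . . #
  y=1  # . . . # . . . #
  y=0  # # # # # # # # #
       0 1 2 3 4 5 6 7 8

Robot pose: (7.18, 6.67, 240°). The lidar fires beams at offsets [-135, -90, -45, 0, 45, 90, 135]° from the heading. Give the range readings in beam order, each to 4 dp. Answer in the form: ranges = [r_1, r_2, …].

ranges = [1.3769, 2.6600, 2.5887, 0.7736, 0.6936, 0.9469, 0.8489]

beam 1: φ=-135°, α=105°
  dir = (cos 105°, sin 105°) = (-0.2588, 0.9659); from cell (7,6)
  next x-line at t=0.6955, next y-line at t=0.3416; Δt_x=3.8637, Δt_y=1.0353
    y: enter (7,7) at t=0.3416
    x: enter (6,7) at t=0.6955
    y: enter (6,8) at t=1.3769 ← occupied
  → r_1 = 1.3769
beam 2: φ=-90°, α=150°
  dir = (cos 150°, sin 150°) = (-0.8660, 0.5000); from cell (7,6)
  next x-line at t=0.2078, next y-line at t=0.6600; Δt_x=1.1547, Δt_y=2.0000
    x: enter (6,6) at t=0.2078
    y: enter (6,7) at t=0.6600
    x: enter (5,7) at t=1.3625
    x: enter (4,7) at t=2.5172
    y: enter (4,8) at t=2.6600 ← occupied
  → r_2 = 2.6600
beam 3: φ=-45°, α=195°
  dir = (cos 195°, sin 195°) = (-0.9659, -0.2588); from cell (7,6)
  next x-line at t=0.1863, next y-line at t=2.5887; Δt_x=1.0353, Δt_y=3.8637
    x: enter (6,6) at t=0.1863
    x: enter (5,6) at t=1.2216
    x: enter (4,6) at t=2.2569
    y: enter (4,5) at t=2.5887 ← occupied
  → r_3 = 2.5887
beam 4: φ=0°, α=240°
  dir = (cos 240°, sin 240°) = (-0.5000, -0.8660); from cell (7,6)
  next x-line at t=0.3600, next y-line at t=0.7736; Δt_x=2.0000, Δt_y=1.1547
    x: enter (6,6) at t=0.3600
    y: enter (6,5) at t=0.7736 ← occupied
  → r_4 = 0.7736
beam 5: φ=45°, α=285°
  dir = (cos 285°, sin 285°) = (0.2588, -0.9659); from cell (7,6)
  next x-line at t=3.1682, next y-line at t=0.6936; Δt_x=3.8637, Δt_y=1.0353
    y: enter (7,5) at t=0.6936 ← occupied
  → r_5 = 0.6936
beam 6: φ=90°, α=330°
  dir = (cos 330°, sin 330°) = (0.8660, -0.5000); from cell (7,6)
  next x-line at t=0.9469, next y-line at t=1.3400; Δt_x=1.1547, Δt_y=2.0000
    x: enter (8,6) at t=0.9469 ← occupied
  → r_6 = 0.9469
beam 7: φ=135°, α=15°
  dir = (cos 15°, sin 15°) = (0.9659, 0.2588); from cell (7,6)
  next x-line at t=0.8489, next y-line at t=1.2750; Δt_x=1.0353, Δt_y=3.8637
    x: enter (8,6) at t=0.8489 ← occupied
  → r_7 = 0.8489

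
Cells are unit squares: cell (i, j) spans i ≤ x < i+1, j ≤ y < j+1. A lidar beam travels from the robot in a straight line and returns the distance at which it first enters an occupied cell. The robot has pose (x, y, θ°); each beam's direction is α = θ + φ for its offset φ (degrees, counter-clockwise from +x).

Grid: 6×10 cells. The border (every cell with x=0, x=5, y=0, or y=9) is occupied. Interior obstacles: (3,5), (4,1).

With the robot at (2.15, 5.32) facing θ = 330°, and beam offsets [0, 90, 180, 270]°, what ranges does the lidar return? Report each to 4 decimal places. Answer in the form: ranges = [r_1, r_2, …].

ranges = [3.2909, 4.2493, 1.3279, 2.3000]

beam 1: φ=0°, α=330°
  dir = (cos 330°, sin 330°) = (0.8660, -0.5000); from cell (2,5)
  next x-line at t=0.9815, next y-line at t=0.6400; Δt_x=1.1547, Δt_y=2.0000
    y: enter (2,4) at t=0.6400
    x: enter (3,4) at t=0.9815
    x: enter (4,4) at t=2.1362
    y: enter (4,3) at t=2.6400
    x: enter (5,3) at t=3.2909 ← occupied
  → r_1 = 3.2909
beam 2: φ=90°, α=60°
  dir = (cos 60°, sin 60°) = (0.5000, 0.8660); from cell (2,5)
  next x-line at t=1.7000, next y-line at t=0.7852; Δt_x=2.0000, Δt_y=1.1547
    y: enter (2,6) at t=0.7852
    x: enter (3,6) at t=1.7000
    y: enter (3,7) at t=1.9399
    y: enter (3,8) at t=3.0946
    x: enter (4,8) at t=3.7000
    y: enter (4,9) at t=4.2493 ← occupied
  → r_2 = 4.2493
beam 3: φ=180°, α=150°
  dir = (cos 150°, sin 150°) = (-0.8660, 0.5000); from cell (2,5)
  next x-line at t=0.1732, next y-line at t=1.3600; Δt_x=1.1547, Δt_y=2.0000
    x: enter (1,5) at t=0.1732
    x: enter (0,5) at t=1.3279 ← occupied
  → r_3 = 1.3279
beam 4: φ=270°, α=240°
  dir = (cos 240°, sin 240°) = (-0.5000, -0.8660); from cell (2,5)
  next x-line at t=0.3000, next y-line at t=0.3695; Δt_x=2.0000, Δt_y=1.1547
    x: enter (1,5) at t=0.3000
    y: enter (1,4) at t=0.3695
    y: enter (1,3) at t=1.5242
    x: enter (0,3) at t=2.3000 ← occupied
  → r_4 = 2.3000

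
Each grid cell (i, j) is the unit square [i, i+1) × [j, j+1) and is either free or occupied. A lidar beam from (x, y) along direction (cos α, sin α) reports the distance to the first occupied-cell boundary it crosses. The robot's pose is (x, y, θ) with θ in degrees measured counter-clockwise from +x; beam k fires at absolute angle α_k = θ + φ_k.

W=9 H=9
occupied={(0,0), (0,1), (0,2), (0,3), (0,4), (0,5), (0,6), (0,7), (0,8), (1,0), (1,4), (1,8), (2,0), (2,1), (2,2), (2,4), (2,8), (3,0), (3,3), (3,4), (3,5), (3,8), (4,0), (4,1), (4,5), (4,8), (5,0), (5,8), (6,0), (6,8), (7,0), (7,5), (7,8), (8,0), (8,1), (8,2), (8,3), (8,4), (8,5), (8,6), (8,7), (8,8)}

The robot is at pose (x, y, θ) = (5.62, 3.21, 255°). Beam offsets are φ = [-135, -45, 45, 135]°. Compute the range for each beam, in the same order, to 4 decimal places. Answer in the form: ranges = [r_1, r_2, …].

ranges = [2.0669, 3.0253, 2.5519, 2.7482]

beam 1: φ=-135°, α=120°
  direction (-0.5000, 0.8660); cell (5,3); t to first gridline: x 1.2400, y 0.9122 (then +2.0000 / +1.1547)
    (5,4) via y @ 0.9122
    (4,4) via x @ 1.2400
    (4,5) via y @ 2.0669  # hit
  → r_1 = 2.0669
beam 2: φ=-45°, α=210°
  direction (-0.8660, -0.5000); cell (5,3); t to first gridline: x 0.7159, y 0.4200 (then +1.1547 / +2.0000)
    (5,2) via y @ 0.4200
    (4,2) via x @ 0.7159
    (3,2) via x @ 1.8706
    (3,1) via y @ 2.4200
    (2,1) via x @ 3.0253  # hit
  → r_2 = 3.0253
beam 3: φ=45°, α=300°
  direction (0.5000, -0.8660); cell (5,3); t to first gridline: x 0.7600, y 0.2425 (then +2.0000 / +1.1547)
    (5,2) via y @ 0.2425
    (6,2) via x @ 0.7600
    (6,1) via y @ 1.3972
    (6,0) via y @ 2.5519  # hit
  → r_3 = 2.5519
beam 4: φ=135°, α=30°
  direction (0.8660, 0.5000); cell (5,3); t to first gridline: x 0.4388, y 1.5800 (then +1.1547 / +2.0000)
    (6,3) via x @ 0.4388
    (6,4) via y @ 1.5800
    (7,4) via x @ 1.5935
    (8,4) via x @ 2.7482  # hit
  → r_4 = 2.7482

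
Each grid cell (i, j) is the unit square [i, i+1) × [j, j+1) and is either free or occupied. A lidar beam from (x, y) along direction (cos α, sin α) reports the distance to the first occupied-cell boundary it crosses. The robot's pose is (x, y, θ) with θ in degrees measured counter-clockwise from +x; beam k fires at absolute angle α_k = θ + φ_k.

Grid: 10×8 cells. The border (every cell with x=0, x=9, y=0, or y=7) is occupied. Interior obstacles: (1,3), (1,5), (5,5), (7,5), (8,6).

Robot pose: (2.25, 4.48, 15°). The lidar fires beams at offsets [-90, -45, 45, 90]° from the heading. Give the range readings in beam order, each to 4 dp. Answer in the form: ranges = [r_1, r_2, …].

ranges = [3.6028, 6.9600, 2.9098, 0.9659]

beam 1: φ=-90°, α=285°
  d=(0.2588,-0.9659)  start (2,4)  tX=2.8978 tY=0.4969  stride 1/|dx|=3.8637 1/|dy|=1.0353
    cross y-line → (2,3), t=0.4969
    cross y-line → (2,2), t=1.5322
    cross y-line → (2,1), t=2.5675
    cross x-line → (3,1), t=2.8978
    cross y-line → (3,0), t=3.6028 (wall)
  → r_1 = 3.6028
beam 2: φ=-45°, α=330°
  d=(0.8660,-0.5000)  start (2,4)  tX=0.8660 tY=0.9600  stride 1/|dx|=1.1547 1/|dy|=2.0000
    cross x-line → (3,4), t=0.8660
    cross y-line → (3,3), t=0.9600
    cross x-line → (4,3), t=2.0207
    cross y-line → (4,2), t=2.9600
    cross x-line → (5,2), t=3.1754
    cross x-line → (6,2), t=4.3301
    cross y-line → (6,1), t=4.9600
    cross x-line → (7,1), t=5.4848
    cross x-line → (8,1), t=6.6395
    cross y-line → (8,0), t=6.9600 (wall)
  → r_2 = 6.9600
beam 3: φ=45°, α=60°
  d=(0.5000,0.8660)  start (2,4)  tX=1.5000 tY=0.6004  stride 1/|dx|=2.0000 1/|dy|=1.1547
    cross y-line → (2,5), t=0.6004
    cross x-line → (3,5), t=1.5000
    cross y-line → (3,6), t=1.7551
    cross y-line → (3,7), t=2.9098 (wall)
  → r_3 = 2.9098
beam 4: φ=90°, α=105°
  d=(-0.2588,0.9659)  start (2,4)  tX=0.9659 tY=0.5383  stride 1/|dx|=3.8637 1/|dy|=1.0353
    cross y-line → (2,5), t=0.5383
    cross x-line → (1,5), t=0.9659 (wall)
  → r_4 = 0.9659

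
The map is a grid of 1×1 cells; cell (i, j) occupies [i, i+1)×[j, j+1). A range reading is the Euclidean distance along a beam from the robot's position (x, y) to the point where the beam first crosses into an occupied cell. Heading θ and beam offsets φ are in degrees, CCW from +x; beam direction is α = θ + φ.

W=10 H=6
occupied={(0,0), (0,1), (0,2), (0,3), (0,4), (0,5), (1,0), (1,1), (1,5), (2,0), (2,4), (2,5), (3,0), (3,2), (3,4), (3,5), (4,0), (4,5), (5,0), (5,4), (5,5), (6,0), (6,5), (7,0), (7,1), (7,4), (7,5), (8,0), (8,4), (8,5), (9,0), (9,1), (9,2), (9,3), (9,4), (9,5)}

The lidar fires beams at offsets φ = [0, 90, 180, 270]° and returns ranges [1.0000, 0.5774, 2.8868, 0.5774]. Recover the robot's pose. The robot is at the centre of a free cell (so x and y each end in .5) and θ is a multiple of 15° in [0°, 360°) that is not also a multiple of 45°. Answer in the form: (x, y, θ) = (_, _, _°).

(x, y, θ) = (3.5, 1.5, 330°)

The pose lattice has 24·16 = 384 candidates. Test each by forward raycasting.
  (8.5, 2.5, 255°): beam 1 = 1.5529 ≠ 1.0000 ✗
  (6.5, 4.5, 300°): beam 1 = 2.8868 ≠ 1.0000 ✗
  (2.5, 3.5, 30°): beam 3 = 1.7321 ≠ 2.8868 ✗
  (6.5, 4.5, 285°): beam 1 = 2.5882 ≠ 1.0000 ✗
  (4.5, 3.5, 300°): beam 1 = 2.8868 ≠ 1.0000 ✗
  …
  (3.5, 1.5, 330°): r_1=1.0000, r_2=0.5774, r_3=2.8868, r_4=0.5774 — all match ✓
Unique over the lattice → pose = (3.5, 1.5, 330°).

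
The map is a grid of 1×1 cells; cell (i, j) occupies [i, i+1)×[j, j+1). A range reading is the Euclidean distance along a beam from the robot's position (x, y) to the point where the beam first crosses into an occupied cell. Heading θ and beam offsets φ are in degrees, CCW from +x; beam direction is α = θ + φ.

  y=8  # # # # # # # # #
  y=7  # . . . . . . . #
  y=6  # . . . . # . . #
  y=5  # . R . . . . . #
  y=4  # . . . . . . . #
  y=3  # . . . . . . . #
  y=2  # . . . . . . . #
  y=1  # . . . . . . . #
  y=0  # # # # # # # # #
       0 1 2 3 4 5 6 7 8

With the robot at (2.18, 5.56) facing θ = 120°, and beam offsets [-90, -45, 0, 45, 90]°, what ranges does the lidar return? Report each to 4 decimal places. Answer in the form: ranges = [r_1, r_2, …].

ranges = [4.8800, 2.5261, 2.3600, 1.2216, 1.3625]

beam 1: φ=-90°, α=30°
  dir = (cos 30°, sin 30°) = (0.8660, 0.5000); from cell (2,5)
  next x-line at t=0.9469, next y-line at t=0.8800; Δt_x=1.1547, Δt_y=2.0000
    y: enter (2,6) at t=0.8800
    x: enter (3,6) at t=0.9469
    x: enter (4,6) at t=2.1016
    y: enter (4,7) at t=2.8800
    x: enter (5,7) at t=3.2563
    x: enter (6,7) at t=4.4110
    y: enter (6,8) at t=4.8800 ← occupied
  → r_1 = 4.8800
beam 2: φ=-45°, α=75°
  dir = (cos 75°, sin 75°) = (0.2588, 0.9659); from cell (2,5)
  next x-line at t=3.1682, next y-line at t=0.4555; Δt_x=3.8637, Δt_y=1.0353
    y: enter (2,6) at t=0.4555
    y: enter (2,7) at t=1.4908
    y: enter (2,8) at t=2.5261 ← occupied
  → r_2 = 2.5261
beam 3: φ=0°, α=120°
  dir = (cos 120°, sin 120°) = (-0.5000, 0.8660); from cell (2,5)
  next x-line at t=0.3600, next y-line at t=0.5081; Δt_x=2.0000, Δt_y=1.1547
    x: enter (1,5) at t=0.3600
    y: enter (1,6) at t=0.5081
    y: enter (1,7) at t=1.6628
    x: enter (0,7) at t=2.3600 ← occupied
  → r_3 = 2.3600
beam 4: φ=45°, α=165°
  dir = (cos 165°, sin 165°) = (-0.9659, 0.2588); from cell (2,5)
  next x-line at t=0.1863, next y-line at t=1.7000; Δt_x=1.0353, Δt_y=3.8637
    x: enter (1,5) at t=0.1863
    x: enter (0,5) at t=1.2216 ← occupied
  → r_4 = 1.2216
beam 5: φ=90°, α=210°
  dir = (cos 210°, sin 210°) = (-0.8660, -0.5000); from cell (2,5)
  next x-line at t=0.2078, next y-line at t=1.1200; Δt_x=1.1547, Δt_y=2.0000
    x: enter (1,5) at t=0.2078
    y: enter (1,4) at t=1.1200
    x: enter (0,4) at t=1.3625 ← occupied
  → r_5 = 1.3625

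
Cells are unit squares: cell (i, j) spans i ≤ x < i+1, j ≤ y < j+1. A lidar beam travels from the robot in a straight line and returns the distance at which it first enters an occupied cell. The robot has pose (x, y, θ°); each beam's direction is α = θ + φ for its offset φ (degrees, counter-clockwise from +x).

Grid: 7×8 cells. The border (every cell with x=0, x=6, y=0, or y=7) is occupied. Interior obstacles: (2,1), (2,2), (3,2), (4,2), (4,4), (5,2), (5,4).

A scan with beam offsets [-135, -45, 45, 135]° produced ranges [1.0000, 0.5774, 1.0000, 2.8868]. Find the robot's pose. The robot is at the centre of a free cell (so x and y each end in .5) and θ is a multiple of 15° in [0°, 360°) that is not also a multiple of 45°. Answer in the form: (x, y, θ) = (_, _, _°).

Candidates: 23 free-cell centres × 16 headings = 368 poses. Raycast each; keep the one whose scan matches to 4 dp.
  (1.5, 5.5, 15°): beam 2 = 2.8868 ≠ 0.5774 ✗
  (3.5, 1.5, 150°): beam 1 = 1.9319 ≠ 1.0000 ✗
  (1.5, 2.5, 165°): beam 1 = 0.5774 ≠ 1.0000 ✗
  …
  (1.5, 3.5, 255°): r_1=1.0000, r_2=0.5774, r_3=1.0000, r_4=2.8868 — all match ✓
Only this pose fits every beam.

(x, y, θ) = (1.5, 3.5, 255°)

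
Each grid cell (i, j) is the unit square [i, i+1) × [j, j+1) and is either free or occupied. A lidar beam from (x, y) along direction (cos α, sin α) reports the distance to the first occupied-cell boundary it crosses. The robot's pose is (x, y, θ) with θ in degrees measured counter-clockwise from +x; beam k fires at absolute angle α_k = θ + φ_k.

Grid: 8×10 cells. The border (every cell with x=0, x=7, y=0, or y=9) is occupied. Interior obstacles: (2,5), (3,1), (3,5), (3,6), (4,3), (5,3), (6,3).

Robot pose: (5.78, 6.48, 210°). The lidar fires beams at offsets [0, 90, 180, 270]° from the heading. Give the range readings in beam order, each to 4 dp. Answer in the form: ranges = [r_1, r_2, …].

ranges = [2.0554, 2.4400, 1.4087, 2.9098]

beam 1: φ=0°, α=210°
  cosα=-0.8660 sinα=-0.5000 | (5,6) | tMaxX 0.9007 tMaxY 0.9600 | tΔX 1.1547 tΔY 2.0000
    t=0.9007 [x] (4,6)
    t=0.9600 [y] (4,5)
    t=2.0554 [x] (3,5) — stop
  → r_1 = 2.0554
beam 2: φ=90°, α=300°
  cosα=0.5000 sinα=-0.8660 | (5,6) | tMaxX 0.4400 tMaxY 0.5543 | tΔX 2.0000 tΔY 1.1547
    t=0.4400 [x] (6,6)
    t=0.5543 [y] (6,5)
    t=1.7090 [y] (6,4)
    t=2.4400 [x] (7,4) — stop
  → r_2 = 2.4400
beam 3: φ=180°, α=30°
  cosα=0.8660 sinα=0.5000 | (5,6) | tMaxX 0.2540 tMaxY 1.0400 | tΔX 1.1547 tΔY 2.0000
    t=0.2540 [x] (6,6)
    t=1.0400 [y] (6,7)
    t=1.4087 [x] (7,7) — stop
  → r_3 = 1.4087
beam 4: φ=270°, α=120°
  cosα=-0.5000 sinα=0.8660 | (5,6) | tMaxX 1.5600 tMaxY 0.6004 | tΔX 2.0000 tΔY 1.1547
    t=0.6004 [y] (5,7)
    t=1.5600 [x] (4,7)
    t=1.7551 [y] (4,8)
    t=2.9098 [y] (4,9) — stop
  → r_4 = 2.9098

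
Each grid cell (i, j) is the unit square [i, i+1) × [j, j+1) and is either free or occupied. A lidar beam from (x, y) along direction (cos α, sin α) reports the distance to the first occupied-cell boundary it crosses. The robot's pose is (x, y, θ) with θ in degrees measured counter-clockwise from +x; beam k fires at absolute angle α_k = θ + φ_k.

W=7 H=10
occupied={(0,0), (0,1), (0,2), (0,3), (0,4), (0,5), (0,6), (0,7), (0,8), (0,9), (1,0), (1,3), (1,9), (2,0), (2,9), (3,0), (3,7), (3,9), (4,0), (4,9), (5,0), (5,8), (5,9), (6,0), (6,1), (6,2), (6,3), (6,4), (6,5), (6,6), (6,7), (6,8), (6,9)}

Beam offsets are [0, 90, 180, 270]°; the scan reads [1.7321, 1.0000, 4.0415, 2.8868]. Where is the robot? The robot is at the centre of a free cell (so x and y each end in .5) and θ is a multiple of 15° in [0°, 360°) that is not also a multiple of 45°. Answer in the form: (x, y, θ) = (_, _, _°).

(x, y, θ) = (2.5, 4.5, 150°)

Enumerate (i+0.5, j+0.5, θ) over the 37 free cells and 16 admissible headings. For each, cast all 4 beams and compare to the given ranges.
  (2.5, 1.5, 60°): beam 1 = 7.0000 ≠ 1.7321 ✗
  (3.5, 4.5, 165°): beam 1 = 2.5882 ≠ 1.7321 ✗
  (5.5, 5.5, 75°): beam 1 = 1.9319 ≠ 1.7321 ✗
  …
  (2.5, 4.5, 150°): r_1=1.7321, r_2=1.0000, r_3=4.0415, r_4=2.8868 — all match ✓
Unique over the lattice → pose = (2.5, 4.5, 150°).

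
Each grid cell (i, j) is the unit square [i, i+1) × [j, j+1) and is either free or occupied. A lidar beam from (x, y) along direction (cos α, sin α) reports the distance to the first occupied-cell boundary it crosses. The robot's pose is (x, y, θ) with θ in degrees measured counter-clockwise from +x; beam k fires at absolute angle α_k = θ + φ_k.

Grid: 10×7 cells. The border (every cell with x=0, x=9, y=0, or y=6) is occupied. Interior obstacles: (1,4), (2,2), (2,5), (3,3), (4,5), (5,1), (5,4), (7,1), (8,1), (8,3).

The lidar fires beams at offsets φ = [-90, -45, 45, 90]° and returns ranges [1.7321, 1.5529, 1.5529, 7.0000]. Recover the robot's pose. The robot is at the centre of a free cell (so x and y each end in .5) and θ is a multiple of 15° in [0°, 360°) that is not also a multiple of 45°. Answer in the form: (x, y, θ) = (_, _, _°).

(x, y, θ) = (7.5, 4.5, 120°)

Candidates: 30 free-cell centres × 16 headings = 480 poses. Raycast each; keep the one whose scan matches to 4 dp.
  (1.5, 1.5, 30°): beam 1 = 0.5774 ≠ 1.7321 ✗
  (1.5, 2.5, 285°): beam 1 = 0.5176 ≠ 1.7321 ✗
  (8.5, 5.5, 150°): beam 1 = 0.5774 ≠ 1.7321 ✗
  (2.5, 3.5, 30°): beam 1 = 0.5774 ≠ 1.7321 ✗
  …
  (7.5, 4.5, 120°): r_1=1.7321, r_2=1.5529, r_3=1.5529, r_4=7.0000 — all match ✓
Unique over the lattice → pose = (7.5, 4.5, 120°).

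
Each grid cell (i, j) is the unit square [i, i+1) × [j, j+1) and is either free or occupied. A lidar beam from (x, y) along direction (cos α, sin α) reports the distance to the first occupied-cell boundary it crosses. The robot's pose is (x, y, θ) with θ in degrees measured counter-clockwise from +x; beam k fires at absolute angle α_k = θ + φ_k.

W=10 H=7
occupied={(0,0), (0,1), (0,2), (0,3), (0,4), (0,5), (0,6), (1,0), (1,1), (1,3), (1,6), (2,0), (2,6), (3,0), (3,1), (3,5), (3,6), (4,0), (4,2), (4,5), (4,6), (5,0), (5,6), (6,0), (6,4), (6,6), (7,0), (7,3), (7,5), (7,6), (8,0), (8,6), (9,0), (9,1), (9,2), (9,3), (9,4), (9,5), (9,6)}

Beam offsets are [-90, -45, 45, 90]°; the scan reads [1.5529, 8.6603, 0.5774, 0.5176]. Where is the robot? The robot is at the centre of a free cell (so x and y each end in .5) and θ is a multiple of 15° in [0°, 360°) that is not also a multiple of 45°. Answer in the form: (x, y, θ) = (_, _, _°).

(x, y, θ) = (1.5, 5.5, 15°)

Enumerate (i+0.5, j+0.5, θ) over the 31 free cells and 16 admissible headings. For each, cast all 4 beams and compare to the given ranges.
  (8.5, 2.5, 15°): beam 2 = 0.5774 ≠ 8.6603 ✗
  (1.5, 5.5, 105°): beam 2 = 0.5774 ≠ 8.6603 ✗
  (1.5, 4.5, 255°): beam 1 = 0.5176 ≠ 1.5529 ✗
  …
  (1.5, 5.5, 15°): r_1=1.5529, r_2=8.6603, r_3=0.5774, r_4=0.5176 — all match ✓
Only this pose fits every beam.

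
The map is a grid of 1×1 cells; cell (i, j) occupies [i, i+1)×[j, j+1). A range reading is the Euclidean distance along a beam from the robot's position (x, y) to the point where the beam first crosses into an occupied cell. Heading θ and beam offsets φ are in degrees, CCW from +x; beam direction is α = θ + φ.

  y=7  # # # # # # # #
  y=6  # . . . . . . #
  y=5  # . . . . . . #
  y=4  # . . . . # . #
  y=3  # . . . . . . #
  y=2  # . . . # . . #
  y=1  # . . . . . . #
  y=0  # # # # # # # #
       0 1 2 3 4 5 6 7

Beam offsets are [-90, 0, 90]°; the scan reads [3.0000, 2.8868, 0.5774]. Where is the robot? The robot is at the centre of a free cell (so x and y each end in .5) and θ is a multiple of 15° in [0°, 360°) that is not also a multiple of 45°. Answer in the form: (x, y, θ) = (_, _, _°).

(x, y, θ) = (1.5, 4.5, 60°)

Candidates: 34 free-cell centres × 16 headings = 544 poses. Raycast each; keep the one whose scan matches to 4 dp.
  (1.5, 3.5, 165°): beam 1 = 3.6235 ≠ 3.0000 ✗
  (6.5, 1.5, 330°): beam 1 = 0.5774 ≠ 3.0000 ✗
  (4.5, 5.5, 240°): beam 2 = 5.1962 ≠ 2.8868 ✗
  (4.5, 4.5, 150°): beam 1 = 2.8868 ≠ 3.0000 ✗
  …
  (1.5, 4.5, 60°): r_1=3.0000, r_2=2.8868, r_3=0.5774 — all match ✓
Unique over the lattice → pose = (1.5, 4.5, 60°).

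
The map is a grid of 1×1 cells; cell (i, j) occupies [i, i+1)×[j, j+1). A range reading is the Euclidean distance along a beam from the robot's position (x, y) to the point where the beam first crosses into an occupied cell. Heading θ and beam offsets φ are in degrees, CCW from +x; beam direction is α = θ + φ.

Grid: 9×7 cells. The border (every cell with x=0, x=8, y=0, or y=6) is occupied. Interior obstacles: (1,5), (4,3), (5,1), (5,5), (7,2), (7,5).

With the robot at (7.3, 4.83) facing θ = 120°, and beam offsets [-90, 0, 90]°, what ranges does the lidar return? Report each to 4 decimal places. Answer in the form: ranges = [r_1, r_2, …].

ranges = [0.3400, 0.1963, 2.6558]

beam 1: φ=-90°, α=30°
  dir = (cos 30°, sin 30°) = (0.8660, 0.5000); from cell (7,4)
  next x-line at t=0.8083, next y-line at t=0.3400; Δt_x=1.1547, Δt_y=2.0000
    y: enter (7,5) at t=0.3400 ← occupied
  → r_1 = 0.3400
beam 2: φ=0°, α=120°
  dir = (cos 120°, sin 120°) = (-0.5000, 0.8660); from cell (7,4)
  next x-line at t=0.6000, next y-line at t=0.1963; Δt_x=2.0000, Δt_y=1.1547
    y: enter (7,5) at t=0.1963 ← occupied
  → r_2 = 0.1963
beam 3: φ=90°, α=210°
  dir = (cos 210°, sin 210°) = (-0.8660, -0.5000); from cell (7,4)
  next x-line at t=0.3464, next y-line at t=1.6600; Δt_x=1.1547, Δt_y=2.0000
    x: enter (6,4) at t=0.3464
    x: enter (5,4) at t=1.5011
    y: enter (5,3) at t=1.6600
    x: enter (4,3) at t=2.6558 ← occupied
  → r_3 = 2.6558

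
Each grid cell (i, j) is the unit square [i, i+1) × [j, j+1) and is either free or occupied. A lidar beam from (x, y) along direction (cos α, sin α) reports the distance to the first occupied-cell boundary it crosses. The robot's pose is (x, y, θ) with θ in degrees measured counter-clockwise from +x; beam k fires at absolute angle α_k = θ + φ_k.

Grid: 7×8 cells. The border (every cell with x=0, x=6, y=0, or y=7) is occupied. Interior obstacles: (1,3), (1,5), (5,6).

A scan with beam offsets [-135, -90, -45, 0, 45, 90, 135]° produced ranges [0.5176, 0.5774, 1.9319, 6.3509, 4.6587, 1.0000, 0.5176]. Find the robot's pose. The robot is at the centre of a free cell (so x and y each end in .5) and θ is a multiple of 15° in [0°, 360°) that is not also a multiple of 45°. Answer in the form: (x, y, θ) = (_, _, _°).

Candidates: 27 free-cell centres × 16 headings = 432 poses. Raycast each; keep the one whose scan matches to 4 dp.
  (5.5, 4.5, 195°): beam 1 = 1.0000 ≠ 0.5176 ✗
  (5.5, 3.5, 255°): beam 1 = 4.0415 ≠ 0.5176 ✗
  (1.5, 2.5, 345°): beam 1 = 0.5774 ≠ 0.5176 ✗
  (2.5, 2.5, 30°): beam 1 = 1.5529 ≠ 0.5176 ✗
  …
  (5.5, 1.5, 120°): r_1=0.5176, r_2=0.5774, r_3=1.9319, r_4=6.3509, r_5=4.6587, r_6=1.0000, r_7=0.5176 — all match ✓
Only this pose fits every beam.

(x, y, θ) = (5.5, 1.5, 120°)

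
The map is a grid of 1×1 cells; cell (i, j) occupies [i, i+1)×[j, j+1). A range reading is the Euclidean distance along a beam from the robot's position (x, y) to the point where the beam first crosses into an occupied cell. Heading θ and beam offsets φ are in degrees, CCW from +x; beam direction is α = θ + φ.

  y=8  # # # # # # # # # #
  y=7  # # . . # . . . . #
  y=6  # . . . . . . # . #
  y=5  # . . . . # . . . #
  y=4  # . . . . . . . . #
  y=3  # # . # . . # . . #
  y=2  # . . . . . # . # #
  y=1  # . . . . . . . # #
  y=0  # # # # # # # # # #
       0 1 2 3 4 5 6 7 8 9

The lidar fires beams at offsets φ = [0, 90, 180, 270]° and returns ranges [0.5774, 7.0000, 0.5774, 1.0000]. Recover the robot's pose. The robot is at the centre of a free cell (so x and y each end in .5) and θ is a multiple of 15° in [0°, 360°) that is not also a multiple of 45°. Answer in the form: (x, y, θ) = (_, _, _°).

The pose lattice has 46·16 = 736 candidates. Test each by forward raycasting.
  (5.5, 7.5, 150°): beam 2 = 4.0415 ≠ 7.0000 ✗
  (6.5, 1.5, 255°): beam 1 = 0.5176 ≠ 0.5774 ✗
  (2.5, 2.5, 330°): beam 1 = 3.0000 ≠ 0.5774 ✗
  …
  (7.5, 7.5, 120°): r_1=0.5774, r_2=7.0000, r_3=0.5774, r_4=1.0000 — all match ✓
Only this pose fits every beam.

(x, y, θ) = (7.5, 7.5, 120°)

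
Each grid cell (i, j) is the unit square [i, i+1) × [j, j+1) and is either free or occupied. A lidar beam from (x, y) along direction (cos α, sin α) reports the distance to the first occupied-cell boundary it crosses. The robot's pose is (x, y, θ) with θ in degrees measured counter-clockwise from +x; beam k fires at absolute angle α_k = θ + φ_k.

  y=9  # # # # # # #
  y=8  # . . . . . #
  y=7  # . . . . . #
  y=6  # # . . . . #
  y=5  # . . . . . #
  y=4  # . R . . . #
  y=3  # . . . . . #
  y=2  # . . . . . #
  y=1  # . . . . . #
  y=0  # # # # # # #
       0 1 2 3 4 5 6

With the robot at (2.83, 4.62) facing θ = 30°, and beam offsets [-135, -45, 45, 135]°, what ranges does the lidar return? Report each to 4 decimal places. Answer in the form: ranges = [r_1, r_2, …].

ranges = [3.7477, 3.2818, 4.5345, 1.8946]

beam 1: φ=-135°, α=255°
  direction (-0.2588, -0.9659); cell (2,4); t to first gridline: x 3.2069, y 0.6419 (then +3.8637 / +1.0353)
    (2,3) via y @ 0.6419
    (2,2) via y @ 1.6771
    (2,1) via y @ 2.7124
    (1,1) via x @ 3.2069
    (1,0) via y @ 3.7477  # hit
  → r_1 = 3.7477
beam 2: φ=-45°, α=345°
  direction (0.9659, -0.2588); cell (2,4); t to first gridline: x 0.1760, y 2.3955 (then +1.0353 / +3.8637)
    (3,4) via x @ 0.1760
    (4,4) via x @ 1.2113
    (5,4) via x @ 2.2465
    (5,3) via y @ 2.3955
    (6,3) via x @ 3.2818  # hit
  → r_2 = 3.2818
beam 3: φ=45°, α=75°
  direction (0.2588, 0.9659); cell (2,4); t to first gridline: x 0.6568, y 0.3934 (then +3.8637 / +1.0353)
    (2,5) via y @ 0.3934
    (3,5) via x @ 0.6568
    (3,6) via y @ 1.4287
    (3,7) via y @ 2.4640
    (3,8) via y @ 3.4992
    (4,8) via x @ 4.5205
    (4,9) via y @ 4.5345  # hit
  → r_3 = 4.5345
beam 4: φ=135°, α=165°
  direction (-0.9659, 0.2588); cell (2,4); t to first gridline: x 0.8593, y 1.4682 (then +1.0353 / +3.8637)
    (1,4) via x @ 0.8593
    (1,5) via y @ 1.4682
    (0,5) via x @ 1.8946  # hit
  → r_4 = 1.8946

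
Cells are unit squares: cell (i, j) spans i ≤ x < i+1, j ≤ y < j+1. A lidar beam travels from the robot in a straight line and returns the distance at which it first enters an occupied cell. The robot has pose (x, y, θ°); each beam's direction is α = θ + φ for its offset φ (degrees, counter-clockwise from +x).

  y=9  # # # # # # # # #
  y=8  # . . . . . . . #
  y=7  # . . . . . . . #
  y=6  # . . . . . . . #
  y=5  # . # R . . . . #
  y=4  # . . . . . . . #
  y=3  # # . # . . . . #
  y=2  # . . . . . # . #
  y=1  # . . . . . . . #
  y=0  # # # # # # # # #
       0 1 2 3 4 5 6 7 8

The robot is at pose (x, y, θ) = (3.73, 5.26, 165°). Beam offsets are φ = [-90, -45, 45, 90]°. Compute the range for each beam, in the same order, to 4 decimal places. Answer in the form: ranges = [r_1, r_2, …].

ranges = [3.8719, 4.3186, 2.5200, 1.3044]

beam 1: φ=-90°, α=75°
  direction (0.2588, 0.9659); cell (3,5); t to first gridline: x 1.0432, y 0.7661 (then +3.8637 / +1.0353)
    (3,6) via y @ 0.7661
    (4,6) via x @ 1.0432
    (4,7) via y @ 1.8014
    (4,8) via y @ 2.8367
    (4,9) via y @ 3.8719  # hit
  → r_1 = 3.8719
beam 2: φ=-45°, α=120°
  direction (-0.5000, 0.8660); cell (3,5); t to first gridline: x 1.4600, y 0.8545 (then +2.0000 / +1.1547)
    (3,6) via y @ 0.8545
    (2,6) via x @ 1.4600
    (2,7) via y @ 2.0092
    (2,8) via y @ 3.1639
    (1,8) via x @ 3.4600
    (1,9) via y @ 4.3186  # hit
  → r_2 = 4.3186
beam 3: φ=45°, α=210°
  direction (-0.8660, -0.5000); cell (3,5); t to first gridline: x 0.8429, y 0.5200 (then +1.1547 / +2.0000)
    (3,4) via y @ 0.5200
    (2,4) via x @ 0.8429
    (1,4) via x @ 1.9976
    (1,3) via y @ 2.5200  # hit
  → r_3 = 2.5200
beam 4: φ=90°, α=255°
  direction (-0.2588, -0.9659); cell (3,5); t to first gridline: x 2.8205, y 0.2692 (then +3.8637 / +1.0353)
    (3,4) via y @ 0.2692
    (3,3) via y @ 1.3044  # hit
  → r_4 = 1.3044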